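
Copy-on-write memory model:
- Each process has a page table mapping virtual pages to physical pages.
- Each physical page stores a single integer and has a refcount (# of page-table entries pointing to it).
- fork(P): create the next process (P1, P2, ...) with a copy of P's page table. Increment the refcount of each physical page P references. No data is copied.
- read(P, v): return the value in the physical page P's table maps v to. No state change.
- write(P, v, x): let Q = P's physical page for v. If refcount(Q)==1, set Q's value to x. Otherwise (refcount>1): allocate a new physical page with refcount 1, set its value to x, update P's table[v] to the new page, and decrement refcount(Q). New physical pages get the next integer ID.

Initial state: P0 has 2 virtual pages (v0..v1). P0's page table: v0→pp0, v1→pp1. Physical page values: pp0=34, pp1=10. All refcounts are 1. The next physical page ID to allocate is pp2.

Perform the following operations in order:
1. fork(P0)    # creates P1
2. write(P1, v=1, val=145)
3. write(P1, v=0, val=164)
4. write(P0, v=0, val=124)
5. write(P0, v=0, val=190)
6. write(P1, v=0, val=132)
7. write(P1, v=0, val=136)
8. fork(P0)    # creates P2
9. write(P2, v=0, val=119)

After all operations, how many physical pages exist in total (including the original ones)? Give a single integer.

Answer: 5

Derivation:
Op 1: fork(P0) -> P1. 2 ppages; refcounts: pp0:2 pp1:2
Op 2: write(P1, v1, 145). refcount(pp1)=2>1 -> COPY to pp2. 3 ppages; refcounts: pp0:2 pp1:1 pp2:1
Op 3: write(P1, v0, 164). refcount(pp0)=2>1 -> COPY to pp3. 4 ppages; refcounts: pp0:1 pp1:1 pp2:1 pp3:1
Op 4: write(P0, v0, 124). refcount(pp0)=1 -> write in place. 4 ppages; refcounts: pp0:1 pp1:1 pp2:1 pp3:1
Op 5: write(P0, v0, 190). refcount(pp0)=1 -> write in place. 4 ppages; refcounts: pp0:1 pp1:1 pp2:1 pp3:1
Op 6: write(P1, v0, 132). refcount(pp3)=1 -> write in place. 4 ppages; refcounts: pp0:1 pp1:1 pp2:1 pp3:1
Op 7: write(P1, v0, 136). refcount(pp3)=1 -> write in place. 4 ppages; refcounts: pp0:1 pp1:1 pp2:1 pp3:1
Op 8: fork(P0) -> P2. 4 ppages; refcounts: pp0:2 pp1:2 pp2:1 pp3:1
Op 9: write(P2, v0, 119). refcount(pp0)=2>1 -> COPY to pp4. 5 ppages; refcounts: pp0:1 pp1:2 pp2:1 pp3:1 pp4:1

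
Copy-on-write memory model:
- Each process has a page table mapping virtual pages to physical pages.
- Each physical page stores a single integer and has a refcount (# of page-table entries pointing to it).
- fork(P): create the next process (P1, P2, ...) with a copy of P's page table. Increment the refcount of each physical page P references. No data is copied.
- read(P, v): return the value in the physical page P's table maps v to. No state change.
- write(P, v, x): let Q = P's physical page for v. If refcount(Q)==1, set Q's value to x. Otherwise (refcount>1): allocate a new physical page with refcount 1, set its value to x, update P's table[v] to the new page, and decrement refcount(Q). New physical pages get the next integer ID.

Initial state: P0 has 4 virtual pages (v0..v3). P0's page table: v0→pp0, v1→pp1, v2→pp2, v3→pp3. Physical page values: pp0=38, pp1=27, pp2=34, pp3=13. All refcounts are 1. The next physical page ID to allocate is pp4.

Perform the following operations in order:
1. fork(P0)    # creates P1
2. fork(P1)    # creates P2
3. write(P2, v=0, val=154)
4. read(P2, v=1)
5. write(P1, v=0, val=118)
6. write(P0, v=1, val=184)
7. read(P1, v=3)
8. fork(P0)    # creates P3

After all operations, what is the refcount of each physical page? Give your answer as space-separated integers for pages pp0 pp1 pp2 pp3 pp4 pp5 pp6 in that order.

Answer: 2 2 4 4 1 1 2

Derivation:
Op 1: fork(P0) -> P1. 4 ppages; refcounts: pp0:2 pp1:2 pp2:2 pp3:2
Op 2: fork(P1) -> P2. 4 ppages; refcounts: pp0:3 pp1:3 pp2:3 pp3:3
Op 3: write(P2, v0, 154). refcount(pp0)=3>1 -> COPY to pp4. 5 ppages; refcounts: pp0:2 pp1:3 pp2:3 pp3:3 pp4:1
Op 4: read(P2, v1) -> 27. No state change.
Op 5: write(P1, v0, 118). refcount(pp0)=2>1 -> COPY to pp5. 6 ppages; refcounts: pp0:1 pp1:3 pp2:3 pp3:3 pp4:1 pp5:1
Op 6: write(P0, v1, 184). refcount(pp1)=3>1 -> COPY to pp6. 7 ppages; refcounts: pp0:1 pp1:2 pp2:3 pp3:3 pp4:1 pp5:1 pp6:1
Op 7: read(P1, v3) -> 13. No state change.
Op 8: fork(P0) -> P3. 7 ppages; refcounts: pp0:2 pp1:2 pp2:4 pp3:4 pp4:1 pp5:1 pp6:2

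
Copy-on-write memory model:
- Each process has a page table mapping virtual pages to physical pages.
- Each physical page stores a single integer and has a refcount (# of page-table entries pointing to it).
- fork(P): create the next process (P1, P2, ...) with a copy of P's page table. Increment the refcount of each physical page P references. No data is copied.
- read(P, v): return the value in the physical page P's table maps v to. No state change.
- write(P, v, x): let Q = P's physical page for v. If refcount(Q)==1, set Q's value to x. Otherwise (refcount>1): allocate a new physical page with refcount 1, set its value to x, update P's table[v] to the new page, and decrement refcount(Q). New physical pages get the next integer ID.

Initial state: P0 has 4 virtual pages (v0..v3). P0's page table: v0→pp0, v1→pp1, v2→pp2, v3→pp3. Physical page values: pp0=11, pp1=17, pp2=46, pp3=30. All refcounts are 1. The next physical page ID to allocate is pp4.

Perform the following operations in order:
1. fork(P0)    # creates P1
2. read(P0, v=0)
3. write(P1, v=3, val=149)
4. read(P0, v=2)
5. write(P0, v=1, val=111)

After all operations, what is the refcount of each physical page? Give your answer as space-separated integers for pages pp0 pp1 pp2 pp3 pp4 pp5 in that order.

Answer: 2 1 2 1 1 1

Derivation:
Op 1: fork(P0) -> P1. 4 ppages; refcounts: pp0:2 pp1:2 pp2:2 pp3:2
Op 2: read(P0, v0) -> 11. No state change.
Op 3: write(P1, v3, 149). refcount(pp3)=2>1 -> COPY to pp4. 5 ppages; refcounts: pp0:2 pp1:2 pp2:2 pp3:1 pp4:1
Op 4: read(P0, v2) -> 46. No state change.
Op 5: write(P0, v1, 111). refcount(pp1)=2>1 -> COPY to pp5. 6 ppages; refcounts: pp0:2 pp1:1 pp2:2 pp3:1 pp4:1 pp5:1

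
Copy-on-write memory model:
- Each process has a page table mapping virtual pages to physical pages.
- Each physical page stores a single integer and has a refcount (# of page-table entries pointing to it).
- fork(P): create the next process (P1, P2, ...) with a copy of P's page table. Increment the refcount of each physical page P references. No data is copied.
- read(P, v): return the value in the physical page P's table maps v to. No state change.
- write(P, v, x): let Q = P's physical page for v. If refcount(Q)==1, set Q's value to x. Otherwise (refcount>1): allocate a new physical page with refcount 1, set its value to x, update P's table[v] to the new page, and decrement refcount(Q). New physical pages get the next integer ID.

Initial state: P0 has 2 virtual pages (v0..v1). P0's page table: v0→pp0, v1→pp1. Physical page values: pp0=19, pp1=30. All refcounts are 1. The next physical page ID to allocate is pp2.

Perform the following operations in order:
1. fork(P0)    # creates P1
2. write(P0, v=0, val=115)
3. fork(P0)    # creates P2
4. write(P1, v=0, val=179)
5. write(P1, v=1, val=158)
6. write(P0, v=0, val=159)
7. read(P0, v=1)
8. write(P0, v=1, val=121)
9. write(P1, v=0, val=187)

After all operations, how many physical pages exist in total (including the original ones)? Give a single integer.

Op 1: fork(P0) -> P1. 2 ppages; refcounts: pp0:2 pp1:2
Op 2: write(P0, v0, 115). refcount(pp0)=2>1 -> COPY to pp2. 3 ppages; refcounts: pp0:1 pp1:2 pp2:1
Op 3: fork(P0) -> P2. 3 ppages; refcounts: pp0:1 pp1:3 pp2:2
Op 4: write(P1, v0, 179). refcount(pp0)=1 -> write in place. 3 ppages; refcounts: pp0:1 pp1:3 pp2:2
Op 5: write(P1, v1, 158). refcount(pp1)=3>1 -> COPY to pp3. 4 ppages; refcounts: pp0:1 pp1:2 pp2:2 pp3:1
Op 6: write(P0, v0, 159). refcount(pp2)=2>1 -> COPY to pp4. 5 ppages; refcounts: pp0:1 pp1:2 pp2:1 pp3:1 pp4:1
Op 7: read(P0, v1) -> 30. No state change.
Op 8: write(P0, v1, 121). refcount(pp1)=2>1 -> COPY to pp5. 6 ppages; refcounts: pp0:1 pp1:1 pp2:1 pp3:1 pp4:1 pp5:1
Op 9: write(P1, v0, 187). refcount(pp0)=1 -> write in place. 6 ppages; refcounts: pp0:1 pp1:1 pp2:1 pp3:1 pp4:1 pp5:1

Answer: 6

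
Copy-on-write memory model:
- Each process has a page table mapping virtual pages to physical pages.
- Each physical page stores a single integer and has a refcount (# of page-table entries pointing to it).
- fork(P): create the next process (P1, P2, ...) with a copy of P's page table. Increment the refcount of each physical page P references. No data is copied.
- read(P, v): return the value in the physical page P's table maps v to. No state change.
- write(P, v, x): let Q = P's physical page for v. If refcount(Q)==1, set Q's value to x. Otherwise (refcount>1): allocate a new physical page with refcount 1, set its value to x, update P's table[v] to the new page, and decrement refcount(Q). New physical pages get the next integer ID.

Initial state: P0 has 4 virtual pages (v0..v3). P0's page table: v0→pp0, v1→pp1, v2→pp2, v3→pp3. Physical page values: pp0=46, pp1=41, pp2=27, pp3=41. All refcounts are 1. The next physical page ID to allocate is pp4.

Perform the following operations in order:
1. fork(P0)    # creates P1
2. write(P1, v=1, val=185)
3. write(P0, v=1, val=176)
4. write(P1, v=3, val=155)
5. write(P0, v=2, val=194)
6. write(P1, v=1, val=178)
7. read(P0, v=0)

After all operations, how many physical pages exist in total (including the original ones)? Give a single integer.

Answer: 7

Derivation:
Op 1: fork(P0) -> P1. 4 ppages; refcounts: pp0:2 pp1:2 pp2:2 pp3:2
Op 2: write(P1, v1, 185). refcount(pp1)=2>1 -> COPY to pp4. 5 ppages; refcounts: pp0:2 pp1:1 pp2:2 pp3:2 pp4:1
Op 3: write(P0, v1, 176). refcount(pp1)=1 -> write in place. 5 ppages; refcounts: pp0:2 pp1:1 pp2:2 pp3:2 pp4:1
Op 4: write(P1, v3, 155). refcount(pp3)=2>1 -> COPY to pp5. 6 ppages; refcounts: pp0:2 pp1:1 pp2:2 pp3:1 pp4:1 pp5:1
Op 5: write(P0, v2, 194). refcount(pp2)=2>1 -> COPY to pp6. 7 ppages; refcounts: pp0:2 pp1:1 pp2:1 pp3:1 pp4:1 pp5:1 pp6:1
Op 6: write(P1, v1, 178). refcount(pp4)=1 -> write in place. 7 ppages; refcounts: pp0:2 pp1:1 pp2:1 pp3:1 pp4:1 pp5:1 pp6:1
Op 7: read(P0, v0) -> 46. No state change.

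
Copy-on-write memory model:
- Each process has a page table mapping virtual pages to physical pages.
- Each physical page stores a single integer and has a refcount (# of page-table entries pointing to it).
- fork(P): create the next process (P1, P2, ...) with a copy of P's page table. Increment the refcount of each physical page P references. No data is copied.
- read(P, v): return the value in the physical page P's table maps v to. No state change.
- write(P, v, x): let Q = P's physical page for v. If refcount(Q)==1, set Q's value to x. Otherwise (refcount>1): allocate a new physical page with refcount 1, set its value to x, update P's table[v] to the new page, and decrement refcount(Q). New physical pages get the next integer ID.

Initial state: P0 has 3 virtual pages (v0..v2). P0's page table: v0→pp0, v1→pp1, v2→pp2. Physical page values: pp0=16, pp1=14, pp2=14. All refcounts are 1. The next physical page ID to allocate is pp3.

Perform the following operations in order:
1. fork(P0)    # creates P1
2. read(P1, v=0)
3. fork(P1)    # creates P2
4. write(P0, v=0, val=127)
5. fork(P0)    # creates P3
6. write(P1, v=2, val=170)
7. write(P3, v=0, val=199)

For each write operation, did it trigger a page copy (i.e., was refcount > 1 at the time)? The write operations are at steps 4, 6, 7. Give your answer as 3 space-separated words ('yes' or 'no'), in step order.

Op 1: fork(P0) -> P1. 3 ppages; refcounts: pp0:2 pp1:2 pp2:2
Op 2: read(P1, v0) -> 16. No state change.
Op 3: fork(P1) -> P2. 3 ppages; refcounts: pp0:3 pp1:3 pp2:3
Op 4: write(P0, v0, 127). refcount(pp0)=3>1 -> COPY to pp3. 4 ppages; refcounts: pp0:2 pp1:3 pp2:3 pp3:1
Op 5: fork(P0) -> P3. 4 ppages; refcounts: pp0:2 pp1:4 pp2:4 pp3:2
Op 6: write(P1, v2, 170). refcount(pp2)=4>1 -> COPY to pp4. 5 ppages; refcounts: pp0:2 pp1:4 pp2:3 pp3:2 pp4:1
Op 7: write(P3, v0, 199). refcount(pp3)=2>1 -> COPY to pp5. 6 ppages; refcounts: pp0:2 pp1:4 pp2:3 pp3:1 pp4:1 pp5:1

yes yes yes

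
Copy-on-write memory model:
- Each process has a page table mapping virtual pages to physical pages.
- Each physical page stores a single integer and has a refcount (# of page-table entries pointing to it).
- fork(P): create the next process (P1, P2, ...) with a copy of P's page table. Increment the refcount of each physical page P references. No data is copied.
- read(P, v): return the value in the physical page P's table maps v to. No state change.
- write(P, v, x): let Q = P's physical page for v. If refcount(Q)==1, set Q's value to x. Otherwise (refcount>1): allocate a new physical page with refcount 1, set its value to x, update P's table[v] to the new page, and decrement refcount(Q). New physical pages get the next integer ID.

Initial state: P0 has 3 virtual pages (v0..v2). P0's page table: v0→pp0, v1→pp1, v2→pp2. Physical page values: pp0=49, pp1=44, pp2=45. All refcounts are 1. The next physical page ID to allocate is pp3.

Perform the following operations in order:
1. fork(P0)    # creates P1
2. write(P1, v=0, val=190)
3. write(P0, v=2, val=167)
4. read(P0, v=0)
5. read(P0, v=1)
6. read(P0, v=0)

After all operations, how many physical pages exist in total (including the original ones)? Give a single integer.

Answer: 5

Derivation:
Op 1: fork(P0) -> P1. 3 ppages; refcounts: pp0:2 pp1:2 pp2:2
Op 2: write(P1, v0, 190). refcount(pp0)=2>1 -> COPY to pp3. 4 ppages; refcounts: pp0:1 pp1:2 pp2:2 pp3:1
Op 3: write(P0, v2, 167). refcount(pp2)=2>1 -> COPY to pp4. 5 ppages; refcounts: pp0:1 pp1:2 pp2:1 pp3:1 pp4:1
Op 4: read(P0, v0) -> 49. No state change.
Op 5: read(P0, v1) -> 44. No state change.
Op 6: read(P0, v0) -> 49. No state change.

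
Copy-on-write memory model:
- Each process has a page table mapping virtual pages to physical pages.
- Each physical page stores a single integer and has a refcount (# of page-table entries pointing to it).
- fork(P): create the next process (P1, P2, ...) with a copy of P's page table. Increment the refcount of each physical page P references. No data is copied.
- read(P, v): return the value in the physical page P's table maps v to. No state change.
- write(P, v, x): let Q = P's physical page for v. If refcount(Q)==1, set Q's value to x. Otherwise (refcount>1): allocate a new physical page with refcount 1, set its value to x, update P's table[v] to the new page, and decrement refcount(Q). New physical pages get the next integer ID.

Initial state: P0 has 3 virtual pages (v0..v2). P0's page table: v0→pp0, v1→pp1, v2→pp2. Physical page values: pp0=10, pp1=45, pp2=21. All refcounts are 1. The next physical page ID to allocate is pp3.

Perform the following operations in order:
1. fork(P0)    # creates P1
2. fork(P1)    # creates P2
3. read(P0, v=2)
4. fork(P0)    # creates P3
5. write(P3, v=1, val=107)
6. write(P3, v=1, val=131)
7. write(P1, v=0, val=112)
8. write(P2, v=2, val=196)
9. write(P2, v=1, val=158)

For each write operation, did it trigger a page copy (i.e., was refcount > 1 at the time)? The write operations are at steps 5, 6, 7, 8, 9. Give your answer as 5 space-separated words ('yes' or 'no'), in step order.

Op 1: fork(P0) -> P1. 3 ppages; refcounts: pp0:2 pp1:2 pp2:2
Op 2: fork(P1) -> P2. 3 ppages; refcounts: pp0:3 pp1:3 pp2:3
Op 3: read(P0, v2) -> 21. No state change.
Op 4: fork(P0) -> P3. 3 ppages; refcounts: pp0:4 pp1:4 pp2:4
Op 5: write(P3, v1, 107). refcount(pp1)=4>1 -> COPY to pp3. 4 ppages; refcounts: pp0:4 pp1:3 pp2:4 pp3:1
Op 6: write(P3, v1, 131). refcount(pp3)=1 -> write in place. 4 ppages; refcounts: pp0:4 pp1:3 pp2:4 pp3:1
Op 7: write(P1, v0, 112). refcount(pp0)=4>1 -> COPY to pp4. 5 ppages; refcounts: pp0:3 pp1:3 pp2:4 pp3:1 pp4:1
Op 8: write(P2, v2, 196). refcount(pp2)=4>1 -> COPY to pp5. 6 ppages; refcounts: pp0:3 pp1:3 pp2:3 pp3:1 pp4:1 pp5:1
Op 9: write(P2, v1, 158). refcount(pp1)=3>1 -> COPY to pp6. 7 ppages; refcounts: pp0:3 pp1:2 pp2:3 pp3:1 pp4:1 pp5:1 pp6:1

yes no yes yes yes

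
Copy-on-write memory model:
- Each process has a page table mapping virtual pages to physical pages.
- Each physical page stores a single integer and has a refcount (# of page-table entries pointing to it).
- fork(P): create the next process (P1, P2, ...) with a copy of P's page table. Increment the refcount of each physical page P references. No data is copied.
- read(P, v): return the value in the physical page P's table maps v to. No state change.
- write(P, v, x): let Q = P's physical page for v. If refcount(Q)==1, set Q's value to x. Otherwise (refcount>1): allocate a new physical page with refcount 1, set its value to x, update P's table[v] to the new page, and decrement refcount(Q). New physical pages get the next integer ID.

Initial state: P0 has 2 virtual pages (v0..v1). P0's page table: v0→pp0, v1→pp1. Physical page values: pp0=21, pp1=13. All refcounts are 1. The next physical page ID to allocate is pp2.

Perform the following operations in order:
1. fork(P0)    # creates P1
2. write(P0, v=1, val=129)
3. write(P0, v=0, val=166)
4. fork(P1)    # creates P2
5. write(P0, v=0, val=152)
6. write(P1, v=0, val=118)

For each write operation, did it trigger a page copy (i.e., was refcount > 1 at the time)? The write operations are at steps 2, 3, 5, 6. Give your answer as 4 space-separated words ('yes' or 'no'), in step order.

Op 1: fork(P0) -> P1. 2 ppages; refcounts: pp0:2 pp1:2
Op 2: write(P0, v1, 129). refcount(pp1)=2>1 -> COPY to pp2. 3 ppages; refcounts: pp0:2 pp1:1 pp2:1
Op 3: write(P0, v0, 166). refcount(pp0)=2>1 -> COPY to pp3. 4 ppages; refcounts: pp0:1 pp1:1 pp2:1 pp3:1
Op 4: fork(P1) -> P2. 4 ppages; refcounts: pp0:2 pp1:2 pp2:1 pp3:1
Op 5: write(P0, v0, 152). refcount(pp3)=1 -> write in place. 4 ppages; refcounts: pp0:2 pp1:2 pp2:1 pp3:1
Op 6: write(P1, v0, 118). refcount(pp0)=2>1 -> COPY to pp4. 5 ppages; refcounts: pp0:1 pp1:2 pp2:1 pp3:1 pp4:1

yes yes no yes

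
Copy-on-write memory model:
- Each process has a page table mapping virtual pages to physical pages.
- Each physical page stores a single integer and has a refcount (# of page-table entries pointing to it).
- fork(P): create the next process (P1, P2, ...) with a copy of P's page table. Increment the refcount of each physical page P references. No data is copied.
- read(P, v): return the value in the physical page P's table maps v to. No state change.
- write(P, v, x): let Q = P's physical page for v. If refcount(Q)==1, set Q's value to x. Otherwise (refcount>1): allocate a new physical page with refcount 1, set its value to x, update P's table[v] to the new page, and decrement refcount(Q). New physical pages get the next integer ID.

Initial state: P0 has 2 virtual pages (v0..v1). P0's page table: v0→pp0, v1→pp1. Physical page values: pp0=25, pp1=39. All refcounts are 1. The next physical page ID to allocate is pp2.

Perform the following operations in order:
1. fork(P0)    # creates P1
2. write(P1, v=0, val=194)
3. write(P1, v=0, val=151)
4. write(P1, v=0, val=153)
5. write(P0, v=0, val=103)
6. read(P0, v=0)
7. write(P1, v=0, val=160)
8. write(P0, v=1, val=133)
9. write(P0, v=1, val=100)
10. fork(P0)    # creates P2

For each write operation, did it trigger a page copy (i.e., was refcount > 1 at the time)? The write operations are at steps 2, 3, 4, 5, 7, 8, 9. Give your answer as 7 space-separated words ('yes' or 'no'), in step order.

Op 1: fork(P0) -> P1. 2 ppages; refcounts: pp0:2 pp1:2
Op 2: write(P1, v0, 194). refcount(pp0)=2>1 -> COPY to pp2. 3 ppages; refcounts: pp0:1 pp1:2 pp2:1
Op 3: write(P1, v0, 151). refcount(pp2)=1 -> write in place. 3 ppages; refcounts: pp0:1 pp1:2 pp2:1
Op 4: write(P1, v0, 153). refcount(pp2)=1 -> write in place. 3 ppages; refcounts: pp0:1 pp1:2 pp2:1
Op 5: write(P0, v0, 103). refcount(pp0)=1 -> write in place. 3 ppages; refcounts: pp0:1 pp1:2 pp2:1
Op 6: read(P0, v0) -> 103. No state change.
Op 7: write(P1, v0, 160). refcount(pp2)=1 -> write in place. 3 ppages; refcounts: pp0:1 pp1:2 pp2:1
Op 8: write(P0, v1, 133). refcount(pp1)=2>1 -> COPY to pp3. 4 ppages; refcounts: pp0:1 pp1:1 pp2:1 pp3:1
Op 9: write(P0, v1, 100). refcount(pp3)=1 -> write in place. 4 ppages; refcounts: pp0:1 pp1:1 pp2:1 pp3:1
Op 10: fork(P0) -> P2. 4 ppages; refcounts: pp0:2 pp1:1 pp2:1 pp3:2

yes no no no no yes no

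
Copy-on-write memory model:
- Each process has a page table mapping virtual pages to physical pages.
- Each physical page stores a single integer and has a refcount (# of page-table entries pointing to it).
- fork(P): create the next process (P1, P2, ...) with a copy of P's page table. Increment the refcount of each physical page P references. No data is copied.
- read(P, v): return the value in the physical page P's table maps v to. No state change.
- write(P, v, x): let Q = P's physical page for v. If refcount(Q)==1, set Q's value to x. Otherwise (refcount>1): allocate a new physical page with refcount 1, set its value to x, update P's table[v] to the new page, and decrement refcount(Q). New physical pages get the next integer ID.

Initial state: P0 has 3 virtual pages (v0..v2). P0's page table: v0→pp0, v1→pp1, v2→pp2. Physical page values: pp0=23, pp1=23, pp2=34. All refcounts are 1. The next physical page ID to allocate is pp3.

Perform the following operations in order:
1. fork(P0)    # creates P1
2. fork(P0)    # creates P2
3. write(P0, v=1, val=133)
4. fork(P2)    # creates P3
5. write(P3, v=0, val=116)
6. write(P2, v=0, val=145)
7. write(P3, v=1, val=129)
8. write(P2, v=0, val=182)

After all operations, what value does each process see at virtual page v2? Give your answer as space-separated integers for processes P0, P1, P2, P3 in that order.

Op 1: fork(P0) -> P1. 3 ppages; refcounts: pp0:2 pp1:2 pp2:2
Op 2: fork(P0) -> P2. 3 ppages; refcounts: pp0:3 pp1:3 pp2:3
Op 3: write(P0, v1, 133). refcount(pp1)=3>1 -> COPY to pp3. 4 ppages; refcounts: pp0:3 pp1:2 pp2:3 pp3:1
Op 4: fork(P2) -> P3. 4 ppages; refcounts: pp0:4 pp1:3 pp2:4 pp3:1
Op 5: write(P3, v0, 116). refcount(pp0)=4>1 -> COPY to pp4. 5 ppages; refcounts: pp0:3 pp1:3 pp2:4 pp3:1 pp4:1
Op 6: write(P2, v0, 145). refcount(pp0)=3>1 -> COPY to pp5. 6 ppages; refcounts: pp0:2 pp1:3 pp2:4 pp3:1 pp4:1 pp5:1
Op 7: write(P3, v1, 129). refcount(pp1)=3>1 -> COPY to pp6. 7 ppages; refcounts: pp0:2 pp1:2 pp2:4 pp3:1 pp4:1 pp5:1 pp6:1
Op 8: write(P2, v0, 182). refcount(pp5)=1 -> write in place. 7 ppages; refcounts: pp0:2 pp1:2 pp2:4 pp3:1 pp4:1 pp5:1 pp6:1
P0: v2 -> pp2 = 34
P1: v2 -> pp2 = 34
P2: v2 -> pp2 = 34
P3: v2 -> pp2 = 34

Answer: 34 34 34 34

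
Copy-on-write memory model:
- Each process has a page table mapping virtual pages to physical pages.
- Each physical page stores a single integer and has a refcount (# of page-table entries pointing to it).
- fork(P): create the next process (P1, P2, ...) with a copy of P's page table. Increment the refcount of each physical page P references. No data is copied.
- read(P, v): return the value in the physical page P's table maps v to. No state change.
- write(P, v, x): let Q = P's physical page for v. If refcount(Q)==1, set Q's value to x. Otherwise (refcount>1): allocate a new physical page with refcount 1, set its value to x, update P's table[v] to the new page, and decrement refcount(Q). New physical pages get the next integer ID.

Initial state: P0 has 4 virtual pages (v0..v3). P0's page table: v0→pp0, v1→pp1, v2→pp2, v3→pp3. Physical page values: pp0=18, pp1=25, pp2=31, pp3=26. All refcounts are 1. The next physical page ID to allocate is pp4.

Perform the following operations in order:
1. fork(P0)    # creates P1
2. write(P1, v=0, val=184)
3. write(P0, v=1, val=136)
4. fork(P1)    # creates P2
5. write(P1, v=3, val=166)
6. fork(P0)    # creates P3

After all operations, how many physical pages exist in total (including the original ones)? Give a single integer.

Op 1: fork(P0) -> P1. 4 ppages; refcounts: pp0:2 pp1:2 pp2:2 pp3:2
Op 2: write(P1, v0, 184). refcount(pp0)=2>1 -> COPY to pp4. 5 ppages; refcounts: pp0:1 pp1:2 pp2:2 pp3:2 pp4:1
Op 3: write(P0, v1, 136). refcount(pp1)=2>1 -> COPY to pp5. 6 ppages; refcounts: pp0:1 pp1:1 pp2:2 pp3:2 pp4:1 pp5:1
Op 4: fork(P1) -> P2. 6 ppages; refcounts: pp0:1 pp1:2 pp2:3 pp3:3 pp4:2 pp5:1
Op 5: write(P1, v3, 166). refcount(pp3)=3>1 -> COPY to pp6. 7 ppages; refcounts: pp0:1 pp1:2 pp2:3 pp3:2 pp4:2 pp5:1 pp6:1
Op 6: fork(P0) -> P3. 7 ppages; refcounts: pp0:2 pp1:2 pp2:4 pp3:3 pp4:2 pp5:2 pp6:1

Answer: 7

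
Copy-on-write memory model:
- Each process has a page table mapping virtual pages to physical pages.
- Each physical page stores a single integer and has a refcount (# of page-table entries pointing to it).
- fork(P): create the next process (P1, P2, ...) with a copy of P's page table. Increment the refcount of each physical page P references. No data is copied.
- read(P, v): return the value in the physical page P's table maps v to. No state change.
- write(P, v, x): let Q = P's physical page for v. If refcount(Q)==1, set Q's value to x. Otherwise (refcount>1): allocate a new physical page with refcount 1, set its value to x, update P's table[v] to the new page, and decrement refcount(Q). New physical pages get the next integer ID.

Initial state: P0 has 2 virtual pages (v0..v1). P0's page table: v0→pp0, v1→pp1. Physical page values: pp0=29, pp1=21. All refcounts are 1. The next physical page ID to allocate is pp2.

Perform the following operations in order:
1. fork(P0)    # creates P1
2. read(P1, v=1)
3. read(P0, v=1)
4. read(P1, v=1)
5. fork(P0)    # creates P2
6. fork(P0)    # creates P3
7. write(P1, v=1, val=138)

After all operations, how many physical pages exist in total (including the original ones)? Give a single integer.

Op 1: fork(P0) -> P1. 2 ppages; refcounts: pp0:2 pp1:2
Op 2: read(P1, v1) -> 21. No state change.
Op 3: read(P0, v1) -> 21. No state change.
Op 4: read(P1, v1) -> 21. No state change.
Op 5: fork(P0) -> P2. 2 ppages; refcounts: pp0:3 pp1:3
Op 6: fork(P0) -> P3. 2 ppages; refcounts: pp0:4 pp1:4
Op 7: write(P1, v1, 138). refcount(pp1)=4>1 -> COPY to pp2. 3 ppages; refcounts: pp0:4 pp1:3 pp2:1

Answer: 3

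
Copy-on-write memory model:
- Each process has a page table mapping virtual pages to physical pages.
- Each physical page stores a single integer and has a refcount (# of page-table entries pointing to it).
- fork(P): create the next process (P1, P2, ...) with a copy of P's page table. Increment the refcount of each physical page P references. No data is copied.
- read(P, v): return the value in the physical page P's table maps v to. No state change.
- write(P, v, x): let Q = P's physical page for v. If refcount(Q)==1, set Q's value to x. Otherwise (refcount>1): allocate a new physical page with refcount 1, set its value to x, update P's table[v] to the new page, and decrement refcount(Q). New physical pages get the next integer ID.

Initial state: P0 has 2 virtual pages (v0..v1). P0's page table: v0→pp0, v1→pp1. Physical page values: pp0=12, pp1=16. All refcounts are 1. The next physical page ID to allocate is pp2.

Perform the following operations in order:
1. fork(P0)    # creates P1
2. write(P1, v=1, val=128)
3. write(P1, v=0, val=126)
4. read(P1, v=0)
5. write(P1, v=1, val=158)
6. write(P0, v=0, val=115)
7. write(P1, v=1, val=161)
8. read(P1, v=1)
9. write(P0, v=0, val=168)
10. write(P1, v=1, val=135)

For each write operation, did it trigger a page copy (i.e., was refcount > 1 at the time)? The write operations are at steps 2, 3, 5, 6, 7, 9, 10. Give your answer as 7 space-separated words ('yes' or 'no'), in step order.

Op 1: fork(P0) -> P1. 2 ppages; refcounts: pp0:2 pp1:2
Op 2: write(P1, v1, 128). refcount(pp1)=2>1 -> COPY to pp2. 3 ppages; refcounts: pp0:2 pp1:1 pp2:1
Op 3: write(P1, v0, 126). refcount(pp0)=2>1 -> COPY to pp3. 4 ppages; refcounts: pp0:1 pp1:1 pp2:1 pp3:1
Op 4: read(P1, v0) -> 126. No state change.
Op 5: write(P1, v1, 158). refcount(pp2)=1 -> write in place. 4 ppages; refcounts: pp0:1 pp1:1 pp2:1 pp3:1
Op 6: write(P0, v0, 115). refcount(pp0)=1 -> write in place. 4 ppages; refcounts: pp0:1 pp1:1 pp2:1 pp3:1
Op 7: write(P1, v1, 161). refcount(pp2)=1 -> write in place. 4 ppages; refcounts: pp0:1 pp1:1 pp2:1 pp3:1
Op 8: read(P1, v1) -> 161. No state change.
Op 9: write(P0, v0, 168). refcount(pp0)=1 -> write in place. 4 ppages; refcounts: pp0:1 pp1:1 pp2:1 pp3:1
Op 10: write(P1, v1, 135). refcount(pp2)=1 -> write in place. 4 ppages; refcounts: pp0:1 pp1:1 pp2:1 pp3:1

yes yes no no no no no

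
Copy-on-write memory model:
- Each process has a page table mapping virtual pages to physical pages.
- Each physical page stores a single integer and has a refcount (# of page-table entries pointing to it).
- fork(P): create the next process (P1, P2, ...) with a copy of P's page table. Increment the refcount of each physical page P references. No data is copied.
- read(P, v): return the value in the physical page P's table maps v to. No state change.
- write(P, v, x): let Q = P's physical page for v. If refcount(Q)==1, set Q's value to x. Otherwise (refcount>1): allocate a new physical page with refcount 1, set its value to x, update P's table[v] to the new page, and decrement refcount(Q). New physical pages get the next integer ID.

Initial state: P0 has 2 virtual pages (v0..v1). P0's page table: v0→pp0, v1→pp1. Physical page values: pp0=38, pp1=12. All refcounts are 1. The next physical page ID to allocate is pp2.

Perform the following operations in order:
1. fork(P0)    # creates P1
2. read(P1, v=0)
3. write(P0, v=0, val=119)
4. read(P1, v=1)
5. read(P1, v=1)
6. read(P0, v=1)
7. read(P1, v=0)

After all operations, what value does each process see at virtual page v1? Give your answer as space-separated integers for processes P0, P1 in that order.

Op 1: fork(P0) -> P1. 2 ppages; refcounts: pp0:2 pp1:2
Op 2: read(P1, v0) -> 38. No state change.
Op 3: write(P0, v0, 119). refcount(pp0)=2>1 -> COPY to pp2. 3 ppages; refcounts: pp0:1 pp1:2 pp2:1
Op 4: read(P1, v1) -> 12. No state change.
Op 5: read(P1, v1) -> 12. No state change.
Op 6: read(P0, v1) -> 12. No state change.
Op 7: read(P1, v0) -> 38. No state change.
P0: v1 -> pp1 = 12
P1: v1 -> pp1 = 12

Answer: 12 12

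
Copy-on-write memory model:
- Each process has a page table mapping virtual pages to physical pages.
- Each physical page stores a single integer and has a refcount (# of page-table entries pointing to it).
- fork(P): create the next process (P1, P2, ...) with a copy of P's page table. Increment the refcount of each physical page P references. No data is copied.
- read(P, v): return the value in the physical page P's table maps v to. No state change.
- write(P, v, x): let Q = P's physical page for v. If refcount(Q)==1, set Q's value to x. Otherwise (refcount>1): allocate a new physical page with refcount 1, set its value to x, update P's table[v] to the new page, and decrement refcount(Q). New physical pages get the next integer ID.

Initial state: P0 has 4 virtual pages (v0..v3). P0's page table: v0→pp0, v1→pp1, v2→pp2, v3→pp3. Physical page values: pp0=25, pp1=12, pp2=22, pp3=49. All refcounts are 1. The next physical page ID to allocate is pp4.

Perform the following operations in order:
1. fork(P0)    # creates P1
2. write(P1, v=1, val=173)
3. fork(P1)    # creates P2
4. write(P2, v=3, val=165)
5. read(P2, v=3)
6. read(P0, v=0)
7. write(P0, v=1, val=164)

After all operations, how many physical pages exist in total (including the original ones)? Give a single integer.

Answer: 6

Derivation:
Op 1: fork(P0) -> P1. 4 ppages; refcounts: pp0:2 pp1:2 pp2:2 pp3:2
Op 2: write(P1, v1, 173). refcount(pp1)=2>1 -> COPY to pp4. 5 ppages; refcounts: pp0:2 pp1:1 pp2:2 pp3:2 pp4:1
Op 3: fork(P1) -> P2. 5 ppages; refcounts: pp0:3 pp1:1 pp2:3 pp3:3 pp4:2
Op 4: write(P2, v3, 165). refcount(pp3)=3>1 -> COPY to pp5. 6 ppages; refcounts: pp0:3 pp1:1 pp2:3 pp3:2 pp4:2 pp5:1
Op 5: read(P2, v3) -> 165. No state change.
Op 6: read(P0, v0) -> 25. No state change.
Op 7: write(P0, v1, 164). refcount(pp1)=1 -> write in place. 6 ppages; refcounts: pp0:3 pp1:1 pp2:3 pp3:2 pp4:2 pp5:1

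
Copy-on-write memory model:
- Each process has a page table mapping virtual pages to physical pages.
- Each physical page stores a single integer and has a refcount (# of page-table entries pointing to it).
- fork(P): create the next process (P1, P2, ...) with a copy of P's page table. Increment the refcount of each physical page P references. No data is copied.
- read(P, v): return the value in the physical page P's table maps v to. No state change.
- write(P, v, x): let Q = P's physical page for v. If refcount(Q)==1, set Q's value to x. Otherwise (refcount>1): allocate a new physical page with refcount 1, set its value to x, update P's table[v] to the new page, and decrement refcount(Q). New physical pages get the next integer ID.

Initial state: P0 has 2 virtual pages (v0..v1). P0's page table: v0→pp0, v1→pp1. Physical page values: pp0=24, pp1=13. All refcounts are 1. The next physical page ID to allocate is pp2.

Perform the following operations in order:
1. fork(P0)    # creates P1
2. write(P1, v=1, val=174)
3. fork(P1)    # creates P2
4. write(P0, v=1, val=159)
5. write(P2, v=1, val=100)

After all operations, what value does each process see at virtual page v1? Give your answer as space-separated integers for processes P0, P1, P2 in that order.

Answer: 159 174 100

Derivation:
Op 1: fork(P0) -> P1. 2 ppages; refcounts: pp0:2 pp1:2
Op 2: write(P1, v1, 174). refcount(pp1)=2>1 -> COPY to pp2. 3 ppages; refcounts: pp0:2 pp1:1 pp2:1
Op 3: fork(P1) -> P2. 3 ppages; refcounts: pp0:3 pp1:1 pp2:2
Op 4: write(P0, v1, 159). refcount(pp1)=1 -> write in place. 3 ppages; refcounts: pp0:3 pp1:1 pp2:2
Op 5: write(P2, v1, 100). refcount(pp2)=2>1 -> COPY to pp3. 4 ppages; refcounts: pp0:3 pp1:1 pp2:1 pp3:1
P0: v1 -> pp1 = 159
P1: v1 -> pp2 = 174
P2: v1 -> pp3 = 100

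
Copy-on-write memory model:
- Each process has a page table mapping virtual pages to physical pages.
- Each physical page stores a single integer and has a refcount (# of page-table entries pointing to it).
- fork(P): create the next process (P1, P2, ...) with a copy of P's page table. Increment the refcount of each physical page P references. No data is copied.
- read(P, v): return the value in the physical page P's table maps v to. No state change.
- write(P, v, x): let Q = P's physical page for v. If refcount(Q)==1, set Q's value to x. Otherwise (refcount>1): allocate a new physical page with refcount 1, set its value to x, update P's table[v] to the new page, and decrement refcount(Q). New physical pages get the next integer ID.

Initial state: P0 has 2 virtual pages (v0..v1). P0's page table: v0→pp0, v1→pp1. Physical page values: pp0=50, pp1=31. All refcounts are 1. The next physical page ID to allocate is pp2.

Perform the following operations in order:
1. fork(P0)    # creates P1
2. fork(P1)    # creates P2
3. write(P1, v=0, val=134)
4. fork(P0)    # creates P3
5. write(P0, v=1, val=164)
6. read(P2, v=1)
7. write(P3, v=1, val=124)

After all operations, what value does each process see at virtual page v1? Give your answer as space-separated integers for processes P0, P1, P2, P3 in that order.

Op 1: fork(P0) -> P1. 2 ppages; refcounts: pp0:2 pp1:2
Op 2: fork(P1) -> P2. 2 ppages; refcounts: pp0:3 pp1:3
Op 3: write(P1, v0, 134). refcount(pp0)=3>1 -> COPY to pp2. 3 ppages; refcounts: pp0:2 pp1:3 pp2:1
Op 4: fork(P0) -> P3. 3 ppages; refcounts: pp0:3 pp1:4 pp2:1
Op 5: write(P0, v1, 164). refcount(pp1)=4>1 -> COPY to pp3. 4 ppages; refcounts: pp0:3 pp1:3 pp2:1 pp3:1
Op 6: read(P2, v1) -> 31. No state change.
Op 7: write(P3, v1, 124). refcount(pp1)=3>1 -> COPY to pp4. 5 ppages; refcounts: pp0:3 pp1:2 pp2:1 pp3:1 pp4:1
P0: v1 -> pp3 = 164
P1: v1 -> pp1 = 31
P2: v1 -> pp1 = 31
P3: v1 -> pp4 = 124

Answer: 164 31 31 124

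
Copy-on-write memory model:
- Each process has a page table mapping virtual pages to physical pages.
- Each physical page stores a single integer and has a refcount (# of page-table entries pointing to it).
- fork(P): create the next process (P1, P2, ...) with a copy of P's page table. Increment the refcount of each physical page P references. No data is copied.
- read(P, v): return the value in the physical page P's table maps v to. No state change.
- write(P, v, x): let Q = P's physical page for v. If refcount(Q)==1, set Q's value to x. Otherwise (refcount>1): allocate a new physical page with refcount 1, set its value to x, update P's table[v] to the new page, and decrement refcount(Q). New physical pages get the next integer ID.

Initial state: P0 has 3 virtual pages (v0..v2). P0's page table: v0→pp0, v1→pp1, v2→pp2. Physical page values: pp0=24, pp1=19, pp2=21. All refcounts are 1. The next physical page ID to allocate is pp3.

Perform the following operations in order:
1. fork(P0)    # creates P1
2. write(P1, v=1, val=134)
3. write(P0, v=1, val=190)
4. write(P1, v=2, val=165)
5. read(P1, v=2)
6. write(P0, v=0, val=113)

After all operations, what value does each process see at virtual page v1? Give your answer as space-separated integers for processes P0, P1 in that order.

Answer: 190 134

Derivation:
Op 1: fork(P0) -> P1. 3 ppages; refcounts: pp0:2 pp1:2 pp2:2
Op 2: write(P1, v1, 134). refcount(pp1)=2>1 -> COPY to pp3. 4 ppages; refcounts: pp0:2 pp1:1 pp2:2 pp3:1
Op 3: write(P0, v1, 190). refcount(pp1)=1 -> write in place. 4 ppages; refcounts: pp0:2 pp1:1 pp2:2 pp3:1
Op 4: write(P1, v2, 165). refcount(pp2)=2>1 -> COPY to pp4. 5 ppages; refcounts: pp0:2 pp1:1 pp2:1 pp3:1 pp4:1
Op 5: read(P1, v2) -> 165. No state change.
Op 6: write(P0, v0, 113). refcount(pp0)=2>1 -> COPY to pp5. 6 ppages; refcounts: pp0:1 pp1:1 pp2:1 pp3:1 pp4:1 pp5:1
P0: v1 -> pp1 = 190
P1: v1 -> pp3 = 134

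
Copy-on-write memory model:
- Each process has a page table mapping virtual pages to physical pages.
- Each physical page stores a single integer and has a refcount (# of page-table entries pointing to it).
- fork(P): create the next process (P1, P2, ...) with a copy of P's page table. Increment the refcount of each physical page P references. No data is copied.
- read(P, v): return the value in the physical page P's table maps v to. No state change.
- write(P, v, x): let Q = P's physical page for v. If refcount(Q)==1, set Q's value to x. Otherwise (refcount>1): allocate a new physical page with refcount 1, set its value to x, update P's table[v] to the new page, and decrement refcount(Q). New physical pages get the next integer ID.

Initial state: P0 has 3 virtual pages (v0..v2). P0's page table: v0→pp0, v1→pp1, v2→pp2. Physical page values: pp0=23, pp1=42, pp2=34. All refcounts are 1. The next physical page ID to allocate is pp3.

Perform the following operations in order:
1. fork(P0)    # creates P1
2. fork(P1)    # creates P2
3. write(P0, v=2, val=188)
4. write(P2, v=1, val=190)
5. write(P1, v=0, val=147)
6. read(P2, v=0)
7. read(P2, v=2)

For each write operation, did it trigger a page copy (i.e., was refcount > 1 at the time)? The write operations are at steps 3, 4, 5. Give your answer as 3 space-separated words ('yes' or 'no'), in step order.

Op 1: fork(P0) -> P1. 3 ppages; refcounts: pp0:2 pp1:2 pp2:2
Op 2: fork(P1) -> P2. 3 ppages; refcounts: pp0:3 pp1:3 pp2:3
Op 3: write(P0, v2, 188). refcount(pp2)=3>1 -> COPY to pp3. 4 ppages; refcounts: pp0:3 pp1:3 pp2:2 pp3:1
Op 4: write(P2, v1, 190). refcount(pp1)=3>1 -> COPY to pp4. 5 ppages; refcounts: pp0:3 pp1:2 pp2:2 pp3:1 pp4:1
Op 5: write(P1, v0, 147). refcount(pp0)=3>1 -> COPY to pp5. 6 ppages; refcounts: pp0:2 pp1:2 pp2:2 pp3:1 pp4:1 pp5:1
Op 6: read(P2, v0) -> 23. No state change.
Op 7: read(P2, v2) -> 34. No state change.

yes yes yes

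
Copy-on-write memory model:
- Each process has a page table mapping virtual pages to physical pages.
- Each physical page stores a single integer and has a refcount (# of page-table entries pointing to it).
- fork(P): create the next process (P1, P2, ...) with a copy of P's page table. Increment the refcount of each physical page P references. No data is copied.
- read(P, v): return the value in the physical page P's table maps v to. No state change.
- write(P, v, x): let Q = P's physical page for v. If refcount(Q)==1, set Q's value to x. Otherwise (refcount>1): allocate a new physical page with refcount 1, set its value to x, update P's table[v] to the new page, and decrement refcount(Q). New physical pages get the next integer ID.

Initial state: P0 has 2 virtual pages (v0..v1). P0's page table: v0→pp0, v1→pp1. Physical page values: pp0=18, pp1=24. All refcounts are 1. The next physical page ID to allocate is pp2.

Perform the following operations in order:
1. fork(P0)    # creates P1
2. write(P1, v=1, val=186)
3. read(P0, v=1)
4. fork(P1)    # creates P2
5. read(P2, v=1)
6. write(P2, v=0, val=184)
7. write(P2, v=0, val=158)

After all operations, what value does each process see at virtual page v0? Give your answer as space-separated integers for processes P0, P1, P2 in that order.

Op 1: fork(P0) -> P1. 2 ppages; refcounts: pp0:2 pp1:2
Op 2: write(P1, v1, 186). refcount(pp1)=2>1 -> COPY to pp2. 3 ppages; refcounts: pp0:2 pp1:1 pp2:1
Op 3: read(P0, v1) -> 24. No state change.
Op 4: fork(P1) -> P2. 3 ppages; refcounts: pp0:3 pp1:1 pp2:2
Op 5: read(P2, v1) -> 186. No state change.
Op 6: write(P2, v0, 184). refcount(pp0)=3>1 -> COPY to pp3. 4 ppages; refcounts: pp0:2 pp1:1 pp2:2 pp3:1
Op 7: write(P2, v0, 158). refcount(pp3)=1 -> write in place. 4 ppages; refcounts: pp0:2 pp1:1 pp2:2 pp3:1
P0: v0 -> pp0 = 18
P1: v0 -> pp0 = 18
P2: v0 -> pp3 = 158

Answer: 18 18 158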